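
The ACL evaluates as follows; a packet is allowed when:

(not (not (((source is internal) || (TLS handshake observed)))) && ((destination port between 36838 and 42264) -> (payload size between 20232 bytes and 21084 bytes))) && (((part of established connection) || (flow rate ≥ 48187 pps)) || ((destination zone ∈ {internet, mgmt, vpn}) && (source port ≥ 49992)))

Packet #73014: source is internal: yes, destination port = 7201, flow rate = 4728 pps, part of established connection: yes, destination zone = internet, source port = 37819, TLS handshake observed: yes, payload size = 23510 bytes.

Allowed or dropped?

Atomic conditions:
  source is internal: yes → true
  TLS handshake observed: yes → true
  destination port between 36838 and 42264: 7201 in [36838, 42264] is false
  payload size between 20232 bytes and 21084 bytes: 23510 in [20232, 21084] is false
  part of established connection: yes → true
  flow rate ≥ 48187 pps: 4728 ≥ 48187 is false
  destination zone ∈ {internet, mgmt, vpn}: internet is in the set → true
  source port ≥ 49992: 37819 ≥ 49992 is false
Combine:
[1.1.1.1] true OR true = true
[1.1.1] NOT true = false
[1.1] NOT false = true
[1.2] false → false (antecedent false ⇒ implication holds) = true
[1] true AND true = true
[2.1] true OR false = true
[2.2] true AND false = false
[2] true OR false = true
[root] true AND true = true
Overall: true → allowed

Allowed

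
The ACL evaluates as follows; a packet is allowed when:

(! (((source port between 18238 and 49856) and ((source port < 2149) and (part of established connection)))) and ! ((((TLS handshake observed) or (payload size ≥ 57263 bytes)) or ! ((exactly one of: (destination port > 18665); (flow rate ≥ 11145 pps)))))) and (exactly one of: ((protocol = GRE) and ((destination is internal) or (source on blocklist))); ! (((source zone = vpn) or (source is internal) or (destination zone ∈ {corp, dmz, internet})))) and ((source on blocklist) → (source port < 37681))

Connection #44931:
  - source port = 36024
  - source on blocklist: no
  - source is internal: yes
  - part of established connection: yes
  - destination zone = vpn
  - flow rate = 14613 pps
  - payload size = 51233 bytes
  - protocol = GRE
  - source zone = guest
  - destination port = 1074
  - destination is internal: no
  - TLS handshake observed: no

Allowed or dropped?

Dropped

Atomic conditions:
  source port between 18238 and 49856: 36024 in [18238, 49856] is true
  source port < 2149: 36024 < 2149 is false
  part of established connection: yes → true
  TLS handshake observed: no → false
  payload size ≥ 57263 bytes: 51233 ≥ 57263 is false
  destination port > 18665: 1074 > 18665 is false
  flow rate ≥ 11145 pps: 14613 ≥ 11145 is true
  protocol = GRE: GRE == GRE is true
  destination is internal: no → false
  source on blocklist: no → false
  source zone = vpn: guest == vpn is false
  source is internal: yes → true
  destination zone ∈ {corp, dmz, internet}: vpn is not in the set → false
  source port < 37681: 36024 < 37681 is true
Combine:
[1.1.1.2] false AND true = false
[1.1.1] true AND false = false
[1.1] NOT false = true
[1.2.1.1] false OR false = false
[1.2.1.2.1] exactly-one(false, true) = true
[1.2.1.2] NOT true = false
[1.2.1] false OR false = false
[1.2] NOT false = true
[1] true AND true = true
[2.1.2] false OR false = false
[2.1] true AND false = false
[2.2.1] false OR true OR false = true
[2.2] NOT true = false
[2] exactly-one(false, false) = false
[3] false → true (antecedent false ⇒ implication holds) = true
[root] true AND false AND true = false
Overall: false → dropped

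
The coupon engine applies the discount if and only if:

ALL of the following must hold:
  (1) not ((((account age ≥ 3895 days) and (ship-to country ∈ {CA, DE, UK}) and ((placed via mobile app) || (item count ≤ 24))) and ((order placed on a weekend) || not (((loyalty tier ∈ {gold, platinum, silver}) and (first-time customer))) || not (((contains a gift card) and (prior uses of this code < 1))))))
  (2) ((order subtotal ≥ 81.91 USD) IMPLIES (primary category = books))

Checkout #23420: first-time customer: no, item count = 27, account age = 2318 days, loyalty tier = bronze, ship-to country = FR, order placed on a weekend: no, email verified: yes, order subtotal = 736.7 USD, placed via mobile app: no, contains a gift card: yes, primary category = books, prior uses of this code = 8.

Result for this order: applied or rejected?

Applied

Atomic conditions:
  account age ≥ 3895 days: 2318 ≥ 3895 is false
  ship-to country ∈ {CA, DE, UK}: FR is not in the set → false
  placed via mobile app: no → false
  item count ≤ 24: 27 ≤ 24 is false
  order placed on a weekend: no → false
  loyalty tier ∈ {gold, platinum, silver}: bronze is not in the set → false
  first-time customer: no → false
  contains a gift card: yes → true
  prior uses of this code < 1: 8 < 1 is false
  order subtotal ≥ 81.91 USD: 736.7 ≥ 81.91 is true
  primary category = books: books == books is true
Combine:
[1.1.1.3] false OR false = false
[1.1.1] false AND false AND false = false
[1.1.2.2.1] false AND false = false
[1.1.2.2] NOT false = true
[1.1.2.3.1] true AND false = false
[1.1.2.3] NOT false = true
[1.1.2] false OR true OR true = true
[1.1] false AND true = false
[1] NOT false = true
[2] true → true = true
[root] true AND true = true
Overall: true → applied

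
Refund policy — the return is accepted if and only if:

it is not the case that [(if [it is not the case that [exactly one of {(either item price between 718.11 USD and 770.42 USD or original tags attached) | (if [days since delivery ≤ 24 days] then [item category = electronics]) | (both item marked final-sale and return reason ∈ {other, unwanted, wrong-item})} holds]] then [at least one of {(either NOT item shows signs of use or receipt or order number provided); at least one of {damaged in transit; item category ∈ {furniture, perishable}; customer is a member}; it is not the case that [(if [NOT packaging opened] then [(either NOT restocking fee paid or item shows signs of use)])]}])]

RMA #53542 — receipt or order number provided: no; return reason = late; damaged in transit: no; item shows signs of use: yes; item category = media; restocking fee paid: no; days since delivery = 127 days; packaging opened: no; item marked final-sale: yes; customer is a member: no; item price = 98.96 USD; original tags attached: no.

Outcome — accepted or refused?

Atomic conditions:
  item price between 718.11 USD and 770.42 USD: 98.96 in [718.11, 770.42] is false
  original tags attached: no → false
  days since delivery ≤ 24 days: 127 ≤ 24 is false
  item category = electronics: media == electronics is false
  item marked final-sale: yes → true
  return reason ∈ {other, unwanted, wrong-item}: late is not in the set → false
  NOT item shows signs of use: yes → false
  receipt or order number provided: no → false
  damaged in transit: no → false
  item category ∈ {furniture, perishable}: media is not in the set → false
  customer is a member: no → false
  NOT packaging opened: no → true
  NOT restocking fee paid: no → true
  item shows signs of use: yes → true
Combine:
[1.1.1.1] false OR false = false
[1.1.1.2] false → false (antecedent false ⇒ implication holds) = true
[1.1.1.3] true AND false = false
[1.1.1] exactly-one(false, true, false) = true
[1.1] NOT true = false
[1.2.1] false OR false = false
[1.2.2] false OR false OR false = false
[1.2.3.1.2] true OR true = true
[1.2.3.1] true → true = true
[1.2.3] NOT true = false
[1.2] false OR false OR false = false
[1] false → false (antecedent false ⇒ implication holds) = true
[root] NOT true = false
Overall: false → refused

Refused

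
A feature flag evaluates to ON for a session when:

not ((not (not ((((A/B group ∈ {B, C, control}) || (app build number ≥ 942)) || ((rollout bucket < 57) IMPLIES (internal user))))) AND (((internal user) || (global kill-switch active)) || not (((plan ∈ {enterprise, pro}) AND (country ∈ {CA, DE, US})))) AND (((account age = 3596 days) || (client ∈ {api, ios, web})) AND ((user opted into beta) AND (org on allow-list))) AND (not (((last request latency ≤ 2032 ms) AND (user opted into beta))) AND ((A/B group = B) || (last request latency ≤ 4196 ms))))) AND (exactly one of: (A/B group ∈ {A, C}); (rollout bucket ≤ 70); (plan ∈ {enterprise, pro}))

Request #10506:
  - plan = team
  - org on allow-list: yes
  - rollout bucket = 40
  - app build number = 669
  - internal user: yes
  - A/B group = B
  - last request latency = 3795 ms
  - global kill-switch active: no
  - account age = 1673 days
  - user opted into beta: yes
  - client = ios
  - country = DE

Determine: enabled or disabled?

Atomic conditions:
  A/B group ∈ {B, C, control}: B is in the set → true
  app build number ≥ 942: 669 ≥ 942 is false
  rollout bucket < 57: 40 < 57 is true
  internal user: yes → true
  global kill-switch active: no → false
  plan ∈ {enterprise, pro}: team is not in the set → false
  country ∈ {CA, DE, US}: DE is in the set → true
  account age = 3596 days: 1673 == 3596 is false
  client ∈ {api, ios, web}: ios is in the set → true
  user opted into beta: yes → true
  org on allow-list: yes → true
  last request latency ≤ 2032 ms: 3795 ≤ 2032 is false
  A/B group = B: B == B is true
  last request latency ≤ 4196 ms: 3795 ≤ 4196 is true
  A/B group ∈ {A, C}: B is not in the set → false
  rollout bucket ≤ 70: 40 ≤ 70 is true
Combine:
[1.1.1.1.1.1] true OR false = true
[1.1.1.1.1.2] true → true = true
[1.1.1.1.1] true OR true = true
[1.1.1.1] NOT true = false
[1.1.1] NOT false = true
[1.1.2.1] true OR false = true
[1.1.2.2.1] false AND true = false
[1.1.2.2] NOT false = true
[1.1.2] true OR true = true
[1.1.3.1] false OR true = true
[1.1.3.2] true AND true = true
[1.1.3] true AND true = true
[1.1.4.1.1] false AND true = false
[1.1.4.1] NOT false = true
[1.1.4.2] true OR true = true
[1.1.4] true AND true = true
[1.1] true AND true AND true AND true = true
[1] NOT true = false
[2] exactly-one(false, true, false) = true
[root] false AND true = false
Overall: false → disabled

Disabled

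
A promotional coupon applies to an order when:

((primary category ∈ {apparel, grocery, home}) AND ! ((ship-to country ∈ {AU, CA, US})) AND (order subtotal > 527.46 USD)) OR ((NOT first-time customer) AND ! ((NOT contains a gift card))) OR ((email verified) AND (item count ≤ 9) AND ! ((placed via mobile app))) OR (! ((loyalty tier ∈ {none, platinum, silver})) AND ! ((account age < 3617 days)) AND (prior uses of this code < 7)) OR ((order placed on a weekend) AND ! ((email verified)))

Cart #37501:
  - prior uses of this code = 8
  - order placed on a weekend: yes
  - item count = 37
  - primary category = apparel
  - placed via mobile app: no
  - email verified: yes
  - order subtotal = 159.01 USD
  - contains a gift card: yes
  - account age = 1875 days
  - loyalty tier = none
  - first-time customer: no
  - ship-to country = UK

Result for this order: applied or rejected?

Applied

Atomic conditions:
  primary category ∈ {apparel, grocery, home}: apparel is in the set → true
  ship-to country ∈ {AU, CA, US}: UK is not in the set → false
  order subtotal > 527.46 USD: 159.01 > 527.46 is false
  NOT first-time customer: no → true
  NOT contains a gift card: yes → false
  email verified: yes → true
  item count ≤ 9: 37 ≤ 9 is false
  placed via mobile app: no → false
  loyalty tier ∈ {none, platinum, silver}: none is in the set → true
  account age < 3617 days: 1875 < 3617 is true
  prior uses of this code < 7: 8 < 7 is false
  order placed on a weekend: yes → true
Combine:
[1.2] NOT false = true
[1] true AND true AND false = false
[2.2] NOT false = true
[2] true AND true = true
[3.3] NOT false = true
[3] true AND false AND true = false
[4.1] NOT true = false
[4.2] NOT true = false
[4] false AND false AND false = false
[5.2] NOT true = false
[5] true AND false = false
[root] false OR true OR false OR false OR false = true
Overall: true → applied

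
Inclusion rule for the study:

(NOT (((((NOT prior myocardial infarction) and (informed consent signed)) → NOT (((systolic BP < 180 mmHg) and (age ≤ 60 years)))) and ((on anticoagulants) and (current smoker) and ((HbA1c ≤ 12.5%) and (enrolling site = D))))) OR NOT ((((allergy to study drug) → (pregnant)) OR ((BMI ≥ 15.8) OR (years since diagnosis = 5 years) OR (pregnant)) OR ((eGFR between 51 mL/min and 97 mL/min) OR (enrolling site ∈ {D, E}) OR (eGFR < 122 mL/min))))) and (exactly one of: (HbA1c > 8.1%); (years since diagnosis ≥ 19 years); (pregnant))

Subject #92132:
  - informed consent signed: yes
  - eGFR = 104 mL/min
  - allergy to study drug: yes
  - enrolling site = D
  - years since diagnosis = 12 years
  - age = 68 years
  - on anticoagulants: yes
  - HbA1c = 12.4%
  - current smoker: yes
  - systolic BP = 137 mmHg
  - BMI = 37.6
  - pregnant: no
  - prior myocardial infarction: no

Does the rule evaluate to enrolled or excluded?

Excluded

Atomic conditions:
  NOT prior myocardial infarction: no → true
  informed consent signed: yes → true
  systolic BP < 180 mmHg: 137 < 180 is true
  age ≤ 60 years: 68 ≤ 60 is false
  on anticoagulants: yes → true
  current smoker: yes → true
  HbA1c ≤ 12.5%: 12.4 ≤ 12.5 is true
  enrolling site = D: D == D is true
  allergy to study drug: yes → true
  pregnant: no → false
  BMI ≥ 15.8: 37.6 ≥ 15.8 is true
  years since diagnosis = 5 years: 12 == 5 is false
  eGFR between 51 mL/min and 97 mL/min: 104 in [51, 97] is false
  enrolling site ∈ {D, E}: D is in the set → true
  eGFR < 122 mL/min: 104 < 122 is true
  HbA1c > 8.1%: 12.4 > 8.1 is true
  years since diagnosis ≥ 19 years: 12 ≥ 19 is false
Combine:
[1.1.1.1.1] true AND true = true
[1.1.1.1.2.1] true AND false = false
[1.1.1.1.2] NOT false = true
[1.1.1.1] true → true = true
[1.1.1.2.3] true AND true = true
[1.1.1.2] true AND true AND true = true
[1.1.1] true AND true = true
[1.1] NOT true = false
[1.2.1.1] true → false = false
[1.2.1.2] true OR false OR false = true
[1.2.1.3] false OR true OR true = true
[1.2.1] false OR true OR true = true
[1.2] NOT true = false
[1] false OR false = false
[2] exactly-one(true, false, false) = true
[root] false AND true = false
Overall: false → excluded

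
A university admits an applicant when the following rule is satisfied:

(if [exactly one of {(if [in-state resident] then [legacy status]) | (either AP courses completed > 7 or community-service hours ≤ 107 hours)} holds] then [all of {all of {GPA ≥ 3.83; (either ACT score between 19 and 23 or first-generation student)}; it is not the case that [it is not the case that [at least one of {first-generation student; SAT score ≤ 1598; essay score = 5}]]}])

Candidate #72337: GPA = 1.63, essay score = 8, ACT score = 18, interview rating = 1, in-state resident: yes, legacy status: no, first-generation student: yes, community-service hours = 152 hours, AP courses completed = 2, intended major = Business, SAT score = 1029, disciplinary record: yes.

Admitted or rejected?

Admitted

Atomic conditions:
  in-state resident: yes → true
  legacy status: no → false
  AP courses completed > 7: 2 > 7 is false
  community-service hours ≤ 107 hours: 152 ≤ 107 is false
  GPA ≥ 3.83: 1.63 ≥ 3.83 is false
  ACT score between 19 and 23: 18 in [19, 23] is false
  first-generation student: yes → true
  SAT score ≤ 1598: 1029 ≤ 1598 is true
  essay score = 5: 8 == 5 is false
Combine:
[1.1] true → false = false
[1.2] false OR false = false
[1] exactly-one(false, false) = false
[2.1.2] false OR true = true
[2.1] false AND true = false
[2.2.1.1] true OR true OR false = true
[2.2.1] NOT true = false
[2.2] NOT false = true
[2] false AND true = false
[root] false → false (antecedent false ⇒ implication holds) = true
Overall: true → admitted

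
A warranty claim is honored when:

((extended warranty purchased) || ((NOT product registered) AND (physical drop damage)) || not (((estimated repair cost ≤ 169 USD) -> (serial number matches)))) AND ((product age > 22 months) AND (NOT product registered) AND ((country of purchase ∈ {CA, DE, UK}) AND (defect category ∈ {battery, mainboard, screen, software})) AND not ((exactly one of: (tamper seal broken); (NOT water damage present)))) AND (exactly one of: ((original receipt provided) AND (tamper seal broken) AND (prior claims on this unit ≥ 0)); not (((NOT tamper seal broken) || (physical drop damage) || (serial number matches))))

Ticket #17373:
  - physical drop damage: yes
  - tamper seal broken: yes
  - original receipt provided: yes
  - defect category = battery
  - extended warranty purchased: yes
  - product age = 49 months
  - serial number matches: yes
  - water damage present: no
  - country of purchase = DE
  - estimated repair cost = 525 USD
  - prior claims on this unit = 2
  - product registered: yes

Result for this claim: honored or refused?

Atomic conditions:
  extended warranty purchased: yes → true
  NOT product registered: yes → false
  physical drop damage: yes → true
  estimated repair cost ≤ 169 USD: 525 ≤ 169 is false
  serial number matches: yes → true
  product age > 22 months: 49 > 22 is true
  country of purchase ∈ {CA, DE, UK}: DE is in the set → true
  defect category ∈ {battery, mainboard, screen, software}: battery is in the set → true
  tamper seal broken: yes → true
  NOT water damage present: no → true
  original receipt provided: yes → true
  prior claims on this unit ≥ 0: 2 ≥ 0 is true
  NOT tamper seal broken: yes → false
Combine:
[1.2] false AND true = false
[1.3.1] false → true (antecedent false ⇒ implication holds) = true
[1.3] NOT true = false
[1] true OR false OR false = true
[2.3] true AND true = true
[2.4.1] exactly-one(true, true) = false
[2.4] NOT false = true
[2] true AND false AND true AND true = false
[3.1] true AND true AND true = true
[3.2.1] false OR true OR true = true
[3.2] NOT true = false
[3] exactly-one(true, false) = true
[root] true AND false AND true = false
Overall: false → refused

Refused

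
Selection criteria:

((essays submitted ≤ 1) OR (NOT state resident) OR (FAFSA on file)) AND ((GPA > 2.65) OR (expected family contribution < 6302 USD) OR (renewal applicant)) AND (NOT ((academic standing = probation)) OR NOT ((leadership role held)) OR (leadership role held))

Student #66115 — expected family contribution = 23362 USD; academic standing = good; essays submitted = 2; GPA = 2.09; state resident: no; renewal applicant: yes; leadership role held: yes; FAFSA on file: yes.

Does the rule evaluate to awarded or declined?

Awarded

Atomic conditions:
  essays submitted ≤ 1: 2 ≤ 1 is false
  NOT state resident: no → true
  FAFSA on file: yes → true
  GPA > 2.65: 2.09 > 2.65 is false
  expected family contribution < 6302 USD: 23362 < 6302 is false
  renewal applicant: yes → true
  academic standing = probation: good == probation is false
  leadership role held: yes → true
Combine:
[1] false OR true OR true = true
[2] false OR false OR true = true
[3.1] NOT false = true
[3.2] NOT true = false
[3] true OR false OR true = true
[root] true AND true AND true = true
Overall: true → awarded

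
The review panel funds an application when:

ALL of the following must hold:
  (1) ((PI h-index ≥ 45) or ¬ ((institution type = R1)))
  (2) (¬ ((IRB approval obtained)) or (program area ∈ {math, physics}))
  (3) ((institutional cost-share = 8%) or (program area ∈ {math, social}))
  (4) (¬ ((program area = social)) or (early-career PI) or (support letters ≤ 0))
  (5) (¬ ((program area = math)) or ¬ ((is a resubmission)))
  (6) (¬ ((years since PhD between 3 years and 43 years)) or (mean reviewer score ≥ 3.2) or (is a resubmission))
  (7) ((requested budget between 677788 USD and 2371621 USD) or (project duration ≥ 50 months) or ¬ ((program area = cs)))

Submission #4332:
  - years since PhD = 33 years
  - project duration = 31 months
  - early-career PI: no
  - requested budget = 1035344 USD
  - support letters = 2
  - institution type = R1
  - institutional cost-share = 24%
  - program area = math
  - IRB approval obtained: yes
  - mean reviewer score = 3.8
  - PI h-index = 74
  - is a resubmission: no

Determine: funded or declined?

Atomic conditions:
  PI h-index ≥ 45: 74 ≥ 45 is true
  institution type = R1: R1 == R1 is true
  IRB approval obtained: yes → true
  program area ∈ {math, physics}: math is in the set → true
  institutional cost-share = 8%: 24 == 8 is false
  program area ∈ {math, social}: math is in the set → true
  program area = social: math == social is false
  early-career PI: no → false
  support letters ≤ 0: 2 ≤ 0 is false
  program area = math: math == math is true
  is a resubmission: no → false
  years since PhD between 3 years and 43 years: 33 in [3, 43] is true
  mean reviewer score ≥ 3.2: 3.8 ≥ 3.2 is true
  requested budget between 677788 USD and 2371621 USD: 1035344 in [677788, 2371621] is true
  project duration ≥ 50 months: 31 ≥ 50 is false
  program area = cs: math == cs is false
Combine:
[1.2] NOT true = false
[1] true OR false = true
[2.1] NOT true = false
[2] false OR true = true
[3] false OR true = true
[4.1] NOT false = true
[4] true OR false OR false = true
[5.1] NOT true = false
[5.2] NOT false = true
[5] false OR true = true
[6.1] NOT true = false
[6] false OR true OR false = true
[7.3] NOT false = true
[7] true OR false OR true = true
[root] true AND true AND true AND true AND true AND true AND true = true
Overall: true → funded

Funded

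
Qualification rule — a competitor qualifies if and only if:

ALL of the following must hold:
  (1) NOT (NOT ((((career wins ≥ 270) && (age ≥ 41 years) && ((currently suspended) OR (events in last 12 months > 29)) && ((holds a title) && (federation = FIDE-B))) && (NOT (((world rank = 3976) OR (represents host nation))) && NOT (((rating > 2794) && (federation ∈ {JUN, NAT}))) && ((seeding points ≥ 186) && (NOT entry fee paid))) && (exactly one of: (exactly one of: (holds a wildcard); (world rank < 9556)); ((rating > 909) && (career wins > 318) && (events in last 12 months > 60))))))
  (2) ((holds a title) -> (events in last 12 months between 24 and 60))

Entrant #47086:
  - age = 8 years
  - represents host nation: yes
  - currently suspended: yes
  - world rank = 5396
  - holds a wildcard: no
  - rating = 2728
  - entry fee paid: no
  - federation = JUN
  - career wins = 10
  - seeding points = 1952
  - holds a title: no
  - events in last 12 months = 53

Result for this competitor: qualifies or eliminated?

Atomic conditions:
  career wins ≥ 270: 10 ≥ 270 is false
  age ≥ 41 years: 8 ≥ 41 is false
  currently suspended: yes → true
  events in last 12 months > 29: 53 > 29 is true
  holds a title: no → false
  federation = FIDE-B: JUN == FIDE-B is false
  world rank = 3976: 5396 == 3976 is false
  represents host nation: yes → true
  rating > 2794: 2728 > 2794 is false
  federation ∈ {JUN, NAT}: JUN is in the set → true
  seeding points ≥ 186: 1952 ≥ 186 is true
  NOT entry fee paid: no → true
  holds a wildcard: no → false
  world rank < 9556: 5396 < 9556 is true
  rating > 909: 2728 > 909 is true
  career wins > 318: 10 > 318 is false
  events in last 12 months > 60: 53 > 60 is false
  events in last 12 months between 24 and 60: 53 in [24, 60] is true
Combine:
[1.1.1.1.3] true OR true = true
[1.1.1.1.4] false AND false = false
[1.1.1.1] false AND false AND true AND false = false
[1.1.1.2.1.1] false OR true = true
[1.1.1.2.1] NOT true = false
[1.1.1.2.2.1] false AND true = false
[1.1.1.2.2] NOT false = true
[1.1.1.2.3] true AND true = true
[1.1.1.2] false AND true AND true = false
[1.1.1.3.1] exactly-one(false, true) = true
[1.1.1.3.2] true AND false AND false = false
[1.1.1.3] exactly-one(true, false) = true
[1.1.1] false AND false AND true = false
[1.1] NOT false = true
[1] NOT true = false
[2] false → true (antecedent false ⇒ implication holds) = true
[root] false AND true = false
Overall: false → eliminated

Eliminated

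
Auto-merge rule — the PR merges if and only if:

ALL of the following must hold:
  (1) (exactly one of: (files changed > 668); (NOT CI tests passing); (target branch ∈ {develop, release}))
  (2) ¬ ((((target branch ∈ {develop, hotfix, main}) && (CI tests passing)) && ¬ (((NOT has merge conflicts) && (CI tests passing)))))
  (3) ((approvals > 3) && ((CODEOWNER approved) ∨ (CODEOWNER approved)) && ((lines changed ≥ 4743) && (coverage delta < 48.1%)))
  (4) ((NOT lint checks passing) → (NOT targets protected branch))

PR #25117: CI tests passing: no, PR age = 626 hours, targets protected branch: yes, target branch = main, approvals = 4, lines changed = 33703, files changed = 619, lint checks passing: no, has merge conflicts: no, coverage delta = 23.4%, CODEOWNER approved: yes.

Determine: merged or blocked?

Atomic conditions:
  files changed > 668: 619 > 668 is false
  NOT CI tests passing: no → true
  target branch ∈ {develop, release}: main is not in the set → false
  target branch ∈ {develop, hotfix, main}: main is in the set → true
  CI tests passing: no → false
  NOT has merge conflicts: no → true
  approvals > 3: 4 > 3 is true
  CODEOWNER approved: yes → true
  lines changed ≥ 4743: 33703 ≥ 4743 is true
  coverage delta < 48.1%: 23.4 < 48.1 is true
  NOT lint checks passing: no → true
  NOT targets protected branch: yes → false
Combine:
[1] exactly-one(false, true, false) = true
[2.1.1] true AND false = false
[2.1.2.1] true AND false = false
[2.1.2] NOT false = true
[2.1] false AND true = false
[2] NOT false = true
[3.2] true OR true = true
[3.3] true AND true = true
[3] true AND true AND true = true
[4] true → false = false
[root] true AND true AND true AND false = false
Overall: false → blocked

Blocked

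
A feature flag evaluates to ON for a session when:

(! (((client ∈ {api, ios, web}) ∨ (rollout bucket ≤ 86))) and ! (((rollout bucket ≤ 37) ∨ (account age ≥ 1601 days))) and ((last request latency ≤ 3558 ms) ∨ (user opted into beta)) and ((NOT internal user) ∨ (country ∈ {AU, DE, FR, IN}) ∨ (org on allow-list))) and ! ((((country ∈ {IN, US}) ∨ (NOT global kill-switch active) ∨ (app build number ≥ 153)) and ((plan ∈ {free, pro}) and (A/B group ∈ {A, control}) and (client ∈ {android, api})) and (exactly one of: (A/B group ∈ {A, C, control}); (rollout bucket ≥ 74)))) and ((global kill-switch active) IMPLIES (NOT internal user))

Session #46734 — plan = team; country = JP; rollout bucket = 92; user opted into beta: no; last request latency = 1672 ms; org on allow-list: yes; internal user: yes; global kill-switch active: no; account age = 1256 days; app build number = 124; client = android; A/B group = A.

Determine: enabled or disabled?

Atomic conditions:
  client ∈ {api, ios, web}: android is not in the set → false
  rollout bucket ≤ 86: 92 ≤ 86 is false
  rollout bucket ≤ 37: 92 ≤ 37 is false
  account age ≥ 1601 days: 1256 ≥ 1601 is false
  last request latency ≤ 3558 ms: 1672 ≤ 3558 is true
  user opted into beta: no → false
  NOT internal user: yes → false
  country ∈ {AU, DE, FR, IN}: JP is not in the set → false
  org on allow-list: yes → true
  country ∈ {IN, US}: JP is not in the set → false
  NOT global kill-switch active: no → true
  app build number ≥ 153: 124 ≥ 153 is false
  plan ∈ {free, pro}: team is not in the set → false
  A/B group ∈ {A, control}: A is in the set → true
  client ∈ {android, api}: android is in the set → true
  A/B group ∈ {A, C, control}: A is in the set → true
  rollout bucket ≥ 74: 92 ≥ 74 is true
  global kill-switch active: no → false
Combine:
[1.1.1] false OR false = false
[1.1] NOT false = true
[1.2.1] false OR false = false
[1.2] NOT false = true
[1.3] true OR false = true
[1.4] false OR false OR true = true
[1] true AND true AND true AND true = true
[2.1.1] false OR true OR false = true
[2.1.2] false AND true AND true = false
[2.1.3] exactly-one(true, true) = false
[2.1] true AND false AND false = false
[2] NOT false = true
[3] false → false (antecedent false ⇒ implication holds) = true
[root] true AND true AND true = true
Overall: true → enabled

Enabled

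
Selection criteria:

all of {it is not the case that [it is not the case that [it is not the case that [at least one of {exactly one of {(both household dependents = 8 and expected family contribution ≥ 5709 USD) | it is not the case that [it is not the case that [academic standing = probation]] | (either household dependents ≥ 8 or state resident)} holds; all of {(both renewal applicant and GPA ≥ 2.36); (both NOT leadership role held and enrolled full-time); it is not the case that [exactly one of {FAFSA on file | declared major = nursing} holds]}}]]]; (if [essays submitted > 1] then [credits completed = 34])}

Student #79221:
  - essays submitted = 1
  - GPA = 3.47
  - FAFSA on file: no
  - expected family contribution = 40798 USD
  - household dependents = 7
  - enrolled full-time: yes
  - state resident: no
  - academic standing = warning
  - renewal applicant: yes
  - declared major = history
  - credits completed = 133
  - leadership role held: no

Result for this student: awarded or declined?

Declined

Atomic conditions:
  household dependents = 8: 7 == 8 is false
  expected family contribution ≥ 5709 USD: 40798 ≥ 5709 is true
  academic standing = probation: warning == probation is false
  household dependents ≥ 8: 7 ≥ 8 is false
  state resident: no → false
  renewal applicant: yes → true
  GPA ≥ 2.36: 3.47 ≥ 2.36 is true
  NOT leadership role held: no → true
  enrolled full-time: yes → true
  FAFSA on file: no → false
  declared major = nursing: history == nursing is false
  essays submitted > 1: 1 > 1 is false
  credits completed = 34: 133 == 34 is false
Combine:
[1.1.1.1.1.1] false AND true = false
[1.1.1.1.1.2.1] NOT false = true
[1.1.1.1.1.2] NOT true = false
[1.1.1.1.1.3] false OR false = false
[1.1.1.1.1] exactly-one(false, false, false) = false
[1.1.1.1.2.1] true AND true = true
[1.1.1.1.2.2] true AND true = true
[1.1.1.1.2.3.1] exactly-one(false, false) = false
[1.1.1.1.2.3] NOT false = true
[1.1.1.1.2] true AND true AND true = true
[1.1.1.1] false OR true = true
[1.1.1] NOT true = false
[1.1] NOT false = true
[1] NOT true = false
[2] false → false (antecedent false ⇒ implication holds) = true
[root] false AND true = false
Overall: false → declined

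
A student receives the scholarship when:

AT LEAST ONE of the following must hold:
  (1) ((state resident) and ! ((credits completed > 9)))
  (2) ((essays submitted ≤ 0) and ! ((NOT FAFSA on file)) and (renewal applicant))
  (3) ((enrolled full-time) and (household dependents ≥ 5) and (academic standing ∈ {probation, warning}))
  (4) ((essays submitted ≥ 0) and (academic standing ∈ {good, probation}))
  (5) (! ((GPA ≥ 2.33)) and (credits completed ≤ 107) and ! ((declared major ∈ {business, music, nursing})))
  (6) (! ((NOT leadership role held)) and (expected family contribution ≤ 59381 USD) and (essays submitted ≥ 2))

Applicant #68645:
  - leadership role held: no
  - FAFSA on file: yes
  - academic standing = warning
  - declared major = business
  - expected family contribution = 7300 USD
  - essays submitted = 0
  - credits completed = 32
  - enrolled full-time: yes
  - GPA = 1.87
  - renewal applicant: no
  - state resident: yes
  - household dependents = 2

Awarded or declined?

Atomic conditions:
  state resident: yes → true
  credits completed > 9: 32 > 9 is true
  essays submitted ≤ 0: 0 ≤ 0 is true
  NOT FAFSA on file: yes → false
  renewal applicant: no → false
  enrolled full-time: yes → true
  household dependents ≥ 5: 2 ≥ 5 is false
  academic standing ∈ {probation, warning}: warning is in the set → true
  essays submitted ≥ 0: 0 ≥ 0 is true
  academic standing ∈ {good, probation}: warning is not in the set → false
  GPA ≥ 2.33: 1.87 ≥ 2.33 is false
  credits completed ≤ 107: 32 ≤ 107 is true
  declared major ∈ {business, music, nursing}: business is in the set → true
  NOT leadership role held: no → true
  expected family contribution ≤ 59381 USD: 7300 ≤ 59381 is true
  essays submitted ≥ 2: 0 ≥ 2 is false
Combine:
[1.2] NOT true = false
[1] true AND false = false
[2.2] NOT false = true
[2] true AND true AND false = false
[3] true AND false AND true = false
[4] true AND false = false
[5.1] NOT false = true
[5.3] NOT true = false
[5] true AND true AND false = false
[6.1] NOT true = false
[6] false AND true AND false = false
[root] false OR false OR false OR false OR false OR false = false
Overall: false → declined

Declined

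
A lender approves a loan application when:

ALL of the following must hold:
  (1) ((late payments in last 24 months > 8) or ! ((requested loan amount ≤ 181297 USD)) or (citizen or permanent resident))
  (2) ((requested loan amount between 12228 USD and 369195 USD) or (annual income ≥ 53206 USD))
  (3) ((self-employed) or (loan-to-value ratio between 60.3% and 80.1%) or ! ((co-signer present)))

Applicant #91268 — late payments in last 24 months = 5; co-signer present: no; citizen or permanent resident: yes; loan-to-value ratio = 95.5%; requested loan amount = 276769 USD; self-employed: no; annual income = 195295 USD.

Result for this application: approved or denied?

Approved

Atomic conditions:
  late payments in last 24 months > 8: 5 > 8 is false
  requested loan amount ≤ 181297 USD: 276769 ≤ 181297 is false
  citizen or permanent resident: yes → true
  requested loan amount between 12228 USD and 369195 USD: 276769 in [12228, 369195] is true
  annual income ≥ 53206 USD: 195295 ≥ 53206 is true
  self-employed: no → false
  loan-to-value ratio between 60.3% and 80.1%: 95.5 in [60.3, 80.1] is false
  co-signer present: no → false
Combine:
[1.2] NOT false = true
[1] false OR true OR true = true
[2] true OR true = true
[3.3] NOT false = true
[3] false OR false OR true = true
[root] true AND true AND true = true
Overall: true → approved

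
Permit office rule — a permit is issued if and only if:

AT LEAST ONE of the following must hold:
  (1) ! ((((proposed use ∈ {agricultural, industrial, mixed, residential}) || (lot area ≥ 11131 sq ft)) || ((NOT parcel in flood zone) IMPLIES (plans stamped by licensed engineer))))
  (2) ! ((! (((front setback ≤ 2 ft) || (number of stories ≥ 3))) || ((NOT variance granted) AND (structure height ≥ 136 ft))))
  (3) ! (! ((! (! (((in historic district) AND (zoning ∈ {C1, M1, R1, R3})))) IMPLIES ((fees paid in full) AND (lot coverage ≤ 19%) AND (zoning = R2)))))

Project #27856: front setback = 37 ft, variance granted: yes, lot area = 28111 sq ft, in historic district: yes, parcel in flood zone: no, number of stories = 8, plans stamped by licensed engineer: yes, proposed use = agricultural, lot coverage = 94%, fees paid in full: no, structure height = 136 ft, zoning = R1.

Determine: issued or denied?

Issued

Atomic conditions:
  proposed use ∈ {agricultural, industrial, mixed, residential}: agricultural is in the set → true
  lot area ≥ 11131 sq ft: 28111 ≥ 11131 is true
  NOT parcel in flood zone: no → true
  plans stamped by licensed engineer: yes → true
  front setback ≤ 2 ft: 37 ≤ 2 is false
  number of stories ≥ 3: 8 ≥ 3 is true
  NOT variance granted: yes → false
  structure height ≥ 136 ft: 136 ≥ 136 is true
  in historic district: yes → true
  zoning ∈ {C1, M1, R1, R3}: R1 is in the set → true
  fees paid in full: no → false
  lot coverage ≤ 19%: 94 ≤ 19 is false
  zoning = R2: R1 == R2 is false
Combine:
[1.1.1] true OR true = true
[1.1.2] true → true = true
[1.1] true OR true = true
[1] NOT true = false
[2.1.1.1] false OR true = true
[2.1.1] NOT true = false
[2.1.2] false AND true = false
[2.1] false OR false = false
[2] NOT false = true
[3.1.1.1.1.1] true AND true = true
[3.1.1.1.1] NOT true = false
[3.1.1.1] NOT false = true
[3.1.1.2] false AND false AND false = false
[3.1.1] true → false = false
[3.1] NOT false = true
[3] NOT true = false
[root] false OR true OR false = true
Overall: true → issued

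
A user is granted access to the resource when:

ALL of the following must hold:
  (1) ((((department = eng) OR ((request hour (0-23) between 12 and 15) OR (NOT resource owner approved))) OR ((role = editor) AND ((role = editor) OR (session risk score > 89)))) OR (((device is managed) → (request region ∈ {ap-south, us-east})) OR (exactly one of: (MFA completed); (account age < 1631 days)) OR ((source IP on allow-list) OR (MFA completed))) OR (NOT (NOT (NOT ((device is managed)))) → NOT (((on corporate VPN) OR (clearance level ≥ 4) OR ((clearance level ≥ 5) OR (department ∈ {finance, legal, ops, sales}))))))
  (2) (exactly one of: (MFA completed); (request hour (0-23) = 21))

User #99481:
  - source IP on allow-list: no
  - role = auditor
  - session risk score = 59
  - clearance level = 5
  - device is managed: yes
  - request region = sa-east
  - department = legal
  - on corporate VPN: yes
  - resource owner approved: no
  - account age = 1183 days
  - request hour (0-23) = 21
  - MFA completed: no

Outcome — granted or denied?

Atomic conditions:
  department = eng: legal == eng is false
  request hour (0-23) between 12 and 15: 21 in [12, 15] is false
  NOT resource owner approved: no → true
  role = editor: auditor == editor is false
  session risk score > 89: 59 > 89 is false
  device is managed: yes → true
  request region ∈ {ap-south, us-east}: sa-east is not in the set → false
  MFA completed: no → false
  account age < 1631 days: 1183 < 1631 is true
  source IP on allow-list: no → false
  on corporate VPN: yes → true
  clearance level ≥ 4: 5 ≥ 4 is true
  clearance level ≥ 5: 5 ≥ 5 is true
  department ∈ {finance, legal, ops, sales}: legal is in the set → true
  request hour (0-23) = 21: 21 == 21 is true
Combine:
[1.1.1.2] false OR true = true
[1.1.1] false OR true = true
[1.1.2.2] false OR false = false
[1.1.2] false AND false = false
[1.1] true OR false = true
[1.2.1] true → false = false
[1.2.2] exactly-one(false, true) = true
[1.2.3] false OR false = false
[1.2] false OR true OR false = true
[1.3.1.1.1] NOT true = false
[1.3.1.1] NOT false = true
[1.3.1] NOT true = false
[1.3.2.1.3] true OR true = true
[1.3.2.1] true OR true OR true = true
[1.3.2] NOT true = false
[1.3] false → false (antecedent false ⇒ implication holds) = true
[1] true OR true OR true = true
[2] exactly-one(false, true) = true
[root] true AND true = true
Overall: true → granted

Granted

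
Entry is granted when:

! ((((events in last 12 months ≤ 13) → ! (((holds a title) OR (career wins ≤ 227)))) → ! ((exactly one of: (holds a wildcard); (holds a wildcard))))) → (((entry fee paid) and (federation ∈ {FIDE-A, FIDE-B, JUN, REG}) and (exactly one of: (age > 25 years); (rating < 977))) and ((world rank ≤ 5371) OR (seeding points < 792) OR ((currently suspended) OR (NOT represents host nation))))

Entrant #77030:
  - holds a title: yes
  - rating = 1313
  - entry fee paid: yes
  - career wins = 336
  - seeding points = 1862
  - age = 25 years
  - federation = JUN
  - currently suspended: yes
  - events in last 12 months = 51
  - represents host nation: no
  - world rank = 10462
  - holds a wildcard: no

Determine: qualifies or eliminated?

Atomic conditions:
  events in last 12 months ≤ 13: 51 ≤ 13 is false
  holds a title: yes → true
  career wins ≤ 227: 336 ≤ 227 is false
  holds a wildcard: no → false
  entry fee paid: yes → true
  federation ∈ {FIDE-A, FIDE-B, JUN, REG}: JUN is in the set → true
  age > 25 years: 25 > 25 is false
  rating < 977: 1313 < 977 is false
  world rank ≤ 5371: 10462 ≤ 5371 is false
  seeding points < 792: 1862 < 792 is false
  currently suspended: yes → true
  NOT represents host nation: no → true
Combine:
[1.1.1.2.1] true OR false = true
[1.1.1.2] NOT true = false
[1.1.1] false → false (antecedent false ⇒ implication holds) = true
[1.1.2.1] exactly-one(false, false) = false
[1.1.2] NOT false = true
[1.1] true → true = true
[1] NOT true = false
[2.1.3] exactly-one(false, false) = false
[2.1] true AND true AND false = false
[2.2.3] true OR true = true
[2.2] false OR false OR true = true
[2] false AND true = false
[root] false → false (antecedent false ⇒ implication holds) = true
Overall: true → qualifies

Qualifies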